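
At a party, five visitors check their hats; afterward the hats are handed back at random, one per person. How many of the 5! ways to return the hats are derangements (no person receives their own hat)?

44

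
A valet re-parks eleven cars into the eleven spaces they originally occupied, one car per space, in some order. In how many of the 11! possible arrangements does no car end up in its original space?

14684570

!11 is the nearest integer to 11!/e.
11! = 39916800, and 39916800/e ≈ 14684570.08, so !11 = 14684570.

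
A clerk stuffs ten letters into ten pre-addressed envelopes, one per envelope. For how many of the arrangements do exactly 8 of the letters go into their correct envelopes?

45

Pick the 8 fixed positions: C(10,8) = 45 ways.
The remaining 2 must be deranged: !2 = 1.
Total: 45 × 1 = 45.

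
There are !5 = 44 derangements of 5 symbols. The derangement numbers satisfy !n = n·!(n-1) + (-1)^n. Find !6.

265

!6 = 6·44 + 1 = 265.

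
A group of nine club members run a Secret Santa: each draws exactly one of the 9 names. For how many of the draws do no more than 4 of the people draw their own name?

361541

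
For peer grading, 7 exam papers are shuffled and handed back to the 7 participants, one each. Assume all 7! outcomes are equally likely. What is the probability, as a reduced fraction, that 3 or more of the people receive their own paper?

407/5040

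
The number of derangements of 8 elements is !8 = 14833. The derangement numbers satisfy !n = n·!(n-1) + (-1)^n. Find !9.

!9 = 9·14833 - 1 = 133496.

133496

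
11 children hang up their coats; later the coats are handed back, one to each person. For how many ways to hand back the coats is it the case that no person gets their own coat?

14684570

The subfactorial !11 = [11!/e] (nearest integer).
11! = 39916800, and 39916800/e ≈ 14684570.08, so !11 = 14684570.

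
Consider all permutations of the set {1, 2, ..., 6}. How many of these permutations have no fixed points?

265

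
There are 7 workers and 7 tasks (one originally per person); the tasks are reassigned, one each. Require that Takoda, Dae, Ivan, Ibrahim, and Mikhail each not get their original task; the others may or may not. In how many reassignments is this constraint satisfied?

Let A_j be the event that the j-th constrained one is fixed. By inclusion-exclusion over the 5 events:
Σ_{j=0}^{5} (-1)^j C(5,j)(7-j)!
= C(5,0)·7! - C(5,1)·6! + C(5,2)·5! - C(5,3)·4! + C(5,4)·3! - C(5,5)·2!
= 5040 - 3600 + 1200 - 240 + 30 - 2
= 2428

2428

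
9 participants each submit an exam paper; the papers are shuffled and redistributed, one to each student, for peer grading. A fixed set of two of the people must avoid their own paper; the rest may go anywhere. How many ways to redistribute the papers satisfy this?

287280

Inclusion-exclusion on the 2 forbidden self-matches:
Σ_{j=0}^{2} (-1)^j C(2,j)(9-j)!
= C(2,0)·9! - C(2,1)·8! + C(2,2)·7!
= 362880 - 80640 + 5040
= 287280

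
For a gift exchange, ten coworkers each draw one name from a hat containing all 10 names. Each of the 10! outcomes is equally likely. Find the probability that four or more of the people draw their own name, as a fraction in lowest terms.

34457/1814400

Favorable outcomes: Σ_{i≥4} C(10,i)·!(10-i) = 210·265 + 252·44 + 210·9 + 120·2 + 45·1 + 10·0 + 1·1 = 68914.
Total outcomes: 10! = 3628800.
Probability = 68914/3628800 = 34457/1814400.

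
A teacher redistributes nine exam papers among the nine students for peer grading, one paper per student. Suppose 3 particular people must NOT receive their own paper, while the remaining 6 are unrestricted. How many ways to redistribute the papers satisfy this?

Let A_j be the event that the j-th constrained one is fixed. By inclusion-exclusion over the 3 events:
Σ_{j=0}^{3} (-1)^j C(3,j)(9-j)!
= C(3,0)·9! - C(3,1)·8! + C(3,2)·7! - C(3,3)·6!
= 362880 - 120960 + 15120 - 720
= 256320

256320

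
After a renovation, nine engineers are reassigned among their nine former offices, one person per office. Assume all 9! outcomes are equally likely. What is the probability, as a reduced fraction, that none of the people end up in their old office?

Favorable outcomes: !9 = 133496.
Total outcomes: 9! = 362880.
Probability = 133496/362880 = 16687/45360.

16687/45360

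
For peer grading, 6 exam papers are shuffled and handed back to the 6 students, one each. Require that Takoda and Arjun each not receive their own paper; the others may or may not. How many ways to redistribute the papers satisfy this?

504

Inclusion-exclusion on the 2 forbidden self-matches:
Σ_{j=0}^{2} (-1)^j C(2,j)(6-j)!
= C(2,0)·6! - C(2,1)·5! + C(2,2)·4!
= 720 - 240 + 24
= 504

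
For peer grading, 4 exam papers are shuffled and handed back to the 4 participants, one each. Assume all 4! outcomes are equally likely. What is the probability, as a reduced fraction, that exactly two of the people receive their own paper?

Favorable outcomes: C(4,2)·!2 = 6·1 = 6.
Total outcomes: 4! = 24.
Probability = 6/24 = 1/4.

1/4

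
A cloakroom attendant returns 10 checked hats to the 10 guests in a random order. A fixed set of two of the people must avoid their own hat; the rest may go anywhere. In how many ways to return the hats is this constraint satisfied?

2943360

Let A_j be the event that the j-th constrained one is fixed. By inclusion-exclusion over the 2 events:
Σ_{j=0}^{2} (-1)^j C(2,j)(10-j)!
= C(2,0)·10! - C(2,1)·9! + C(2,2)·8!
= 3628800 - 725760 + 40320
= 2943360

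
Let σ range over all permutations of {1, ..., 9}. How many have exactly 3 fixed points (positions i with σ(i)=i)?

22260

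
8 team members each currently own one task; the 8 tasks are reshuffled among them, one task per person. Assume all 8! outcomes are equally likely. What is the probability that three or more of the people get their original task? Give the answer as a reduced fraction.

647/8064

Favorable outcomes: Σ_{i≥3} C(8,i)·!(8-i) = 56·44 + 70·9 + 56·2 + 28·1 + 8·0 + 1·1 = 3235.
Total outcomes: 8! = 40320.
Probability = 3235/40320 = 647/8064.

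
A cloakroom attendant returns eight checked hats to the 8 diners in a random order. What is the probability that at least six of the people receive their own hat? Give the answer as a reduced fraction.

29/40320

Favorable outcomes: Σ_{i≥6} C(8,i)·!(8-i) = 28·1 + 8·0 + 1·1 = 29.
Total outcomes: 8! = 40320.
Probability = 29/40320 = 29/40320.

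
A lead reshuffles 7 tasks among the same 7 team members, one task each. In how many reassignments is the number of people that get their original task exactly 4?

70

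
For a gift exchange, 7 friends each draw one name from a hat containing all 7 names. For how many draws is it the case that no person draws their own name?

By inclusion-exclusion, !7 = Σ (-1)^k · 7!/k! for k=0..7
= 7! - 7!/1! + 7!/2! - 7!/3! + 7!/4! - 7!/5! + 7!/6! - 7!/7!
= 5040 - 5040 + 2520 - 840 + 210 - 42 + 7 - 1
= 1854

1854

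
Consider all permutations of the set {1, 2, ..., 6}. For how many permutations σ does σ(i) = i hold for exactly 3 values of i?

40

Choose which 3 of the 6 are fixed: C(6,3) = 20.
The remaining 3 must be deranged: !3 = 2.
Total: 20 × 2 = 40.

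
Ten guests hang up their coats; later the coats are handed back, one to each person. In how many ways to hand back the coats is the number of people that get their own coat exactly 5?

Pick the 5 fixed positions: C(10,5) = 252 ways.
The other 5 form a derangement: !5 = 44.
Total: 252 × 44 = 11088.

11088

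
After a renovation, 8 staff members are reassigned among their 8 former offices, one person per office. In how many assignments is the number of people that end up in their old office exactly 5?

Choose which 5 of the 8 are fixed: C(8,5) = 56.
The other 3 form a derangement: !3 = 2.
Total: 56 × 2 = 112.

112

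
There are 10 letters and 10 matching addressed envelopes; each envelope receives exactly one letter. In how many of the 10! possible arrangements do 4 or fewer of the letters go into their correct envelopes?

Sum C(10,i)·!(10-i) for i = 0..4:
  i=0: C(10,0)·!10 = 1·1334961 = 1334961
  i=1: C(10,1)·!9 = 10·133496 = 1334960
  i=2: C(10,2)·!8 = 45·14833 = 667485
  i=3: C(10,3)·!7 = 120·1854 = 222480
  i=4: C(10,4)·!6 = 210·265 = 55650
Total = 3615536.

3615536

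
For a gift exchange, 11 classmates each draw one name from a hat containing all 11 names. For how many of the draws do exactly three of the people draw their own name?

2447445

Pick the 3 fixed positions: C(11,3) = 165 ways.
The remaining 8 must be deranged: !8 = 14833.
Total: 165 × 14833 = 2447445.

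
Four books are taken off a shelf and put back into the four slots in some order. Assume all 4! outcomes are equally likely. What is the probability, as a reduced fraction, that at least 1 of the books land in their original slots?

5/8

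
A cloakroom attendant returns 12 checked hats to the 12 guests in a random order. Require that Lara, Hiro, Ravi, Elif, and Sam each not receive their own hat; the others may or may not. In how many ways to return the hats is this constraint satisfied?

312273360

Inclusion-exclusion on the 5 forbidden self-matches:
Σ_{j=0}^{5} (-1)^j C(5,j)(12-j)!
= C(5,0)·12! - C(5,1)·11! + C(5,2)·10! - C(5,3)·9! + C(5,4)·8! - C(5,5)·7!
= 479001600 - 199584000 + 36288000 - 3628800 + 201600 - 5040
= 312273360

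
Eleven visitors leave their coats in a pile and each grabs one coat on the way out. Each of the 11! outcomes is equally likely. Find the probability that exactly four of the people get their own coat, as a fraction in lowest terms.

Favorable outcomes: C(11,4)·!7 = 330·1854 = 611820.
Total outcomes: 11! = 39916800.
Probability = 611820/39916800 = 103/6720.

103/6720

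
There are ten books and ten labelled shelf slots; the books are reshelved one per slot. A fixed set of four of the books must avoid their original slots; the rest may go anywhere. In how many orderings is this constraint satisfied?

Let A_j be the event that the j-th constrained one is fixed. By inclusion-exclusion over the 4 events:
Σ_{j=0}^{4} (-1)^j C(4,j)(10-j)!
= C(4,0)·10! - C(4,1)·9! + C(4,2)·8! - C(4,3)·7! + C(4,4)·6!
= 3628800 - 1451520 + 241920 - 20160 + 720
= 2399760

2399760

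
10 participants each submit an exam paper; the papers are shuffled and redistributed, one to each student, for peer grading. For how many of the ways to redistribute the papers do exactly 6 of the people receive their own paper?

Pick the 6 fixed positions: C(10,6) = 210 ways.
The remaining 4 must be deranged: !4 = 9.
Total: 210 × 9 = 1890.

1890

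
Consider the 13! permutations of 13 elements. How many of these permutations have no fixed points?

2290792932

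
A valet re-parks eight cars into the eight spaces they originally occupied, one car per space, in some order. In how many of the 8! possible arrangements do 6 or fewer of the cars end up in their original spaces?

40319

# with exactly i fixed is C(8,i)·!(8-i); sum over i=0..6:
  i=0: C(8,0)·!8 = 1·14833 = 14833
  i=1: C(8,1)·!7 = 8·1854 = 14832
  i=2: C(8,2)·!6 = 28·265 = 7420
  i=3: C(8,3)·!5 = 56·44 = 2464
  i=4: C(8,4)·!4 = 70·9 = 630
  i=5: C(8,5)·!3 = 56·2 = 112
  i=6: C(8,6)·!2 = 28·1 = 28
Total = 40319.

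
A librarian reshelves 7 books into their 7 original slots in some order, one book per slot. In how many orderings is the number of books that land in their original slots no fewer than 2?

# with exactly i fixed is C(7,i)·!(7-i); sum over i=2..7:
  i=2: C(7,2)·!5 = 21·44 = 924
  i=3: C(7,3)·!4 = 35·9 = 315
  i=4: C(7,4)·!3 = 35·2 = 70
  i=5: C(7,5)·!2 = 21·1 = 21
  i=6: C(7,6)·!1 = 7·0 = 0
  i=7: C(7,7)·!0 = 1·1 = 1
Total = 1331.

1331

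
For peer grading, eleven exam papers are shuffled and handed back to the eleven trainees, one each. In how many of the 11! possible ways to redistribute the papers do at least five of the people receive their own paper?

146114

# with exactly i fixed is C(11,i)·!(11-i); sum over i=5..11:
  i=5: C(11,5)·!6 = 462·265 = 122430
  i=6: C(11,6)·!5 = 462·44 = 20328
  i=7: C(11,7)·!4 = 330·9 = 2970
  i=8: C(11,8)·!3 = 165·2 = 330
  i=9: C(11,9)·!2 = 55·1 = 55
  i=10: C(11,10)·!1 = 11·0 = 0
  i=11: C(11,11)·!0 = 1·1 = 1
Total = 146114.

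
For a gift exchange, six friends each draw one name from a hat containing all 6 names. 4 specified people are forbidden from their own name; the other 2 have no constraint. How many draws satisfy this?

Let A_j be the event that the j-th constrained one is fixed. By inclusion-exclusion over the 4 events:
Σ_{j=0}^{4} (-1)^j C(4,j)(6-j)!
= C(4,0)·6! - C(4,1)·5! + C(4,2)·4! - C(4,3)·3! + C(4,4)·2!
= 720 - 480 + 144 - 24 + 2
= 362

362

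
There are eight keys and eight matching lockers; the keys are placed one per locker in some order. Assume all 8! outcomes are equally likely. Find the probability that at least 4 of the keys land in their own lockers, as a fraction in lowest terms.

Favorable outcomes: Σ_{i≥4} C(8,i)·!(8-i) = 70·9 + 56·2 + 28·1 + 8·0 + 1·1 = 771.
Total outcomes: 8! = 40320.
Probability = 771/40320 = 257/13440.

257/13440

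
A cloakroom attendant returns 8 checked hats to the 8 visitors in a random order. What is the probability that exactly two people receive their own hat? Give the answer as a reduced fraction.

53/288

Favorable outcomes: C(8,2)·!6 = 28·265 = 7420.
Total outcomes: 8! = 40320.
Probability = 7420/40320 = 53/288.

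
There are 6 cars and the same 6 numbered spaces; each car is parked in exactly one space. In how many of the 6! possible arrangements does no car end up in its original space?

265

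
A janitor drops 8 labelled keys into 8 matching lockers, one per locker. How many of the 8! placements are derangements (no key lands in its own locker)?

14833

By inclusion-exclusion, !8 = Σ (-1)^k · 8!/k! for k=0..8
= 8! - 8!/1! + 8!/2! - 8!/3! + 8!/4! - 8!/5! + 8!/6! - 8!/7! + 8!/8!
= 40320 - 40320 + 20160 - 6720 + 1680 - 336 + 56 - 8 + 1
= 14833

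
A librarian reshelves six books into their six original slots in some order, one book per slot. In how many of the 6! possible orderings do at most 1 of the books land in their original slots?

529

# with exactly i fixed is C(6,i)·!(6-i); sum over i=0..1:
  i=0: C(6,0)·!6 = 1·265 = 265
  i=1: C(6,1)·!5 = 6·44 = 264
Total = 529.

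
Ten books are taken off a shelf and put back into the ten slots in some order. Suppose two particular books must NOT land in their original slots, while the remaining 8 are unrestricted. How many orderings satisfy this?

2943360

Inclusion-exclusion on the 2 forbidden self-matches:
Σ_{j=0}^{2} (-1)^j C(2,j)(10-j)!
= C(2,0)·10! - C(2,1)·9! + C(2,2)·8!
= 3628800 - 725760 + 40320
= 2943360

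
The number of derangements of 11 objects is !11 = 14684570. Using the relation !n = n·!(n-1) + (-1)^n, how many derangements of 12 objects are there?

!12 = 12·14684570 + 1 = 176214841.

176214841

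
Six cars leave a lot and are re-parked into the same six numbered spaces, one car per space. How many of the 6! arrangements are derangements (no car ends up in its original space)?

The subfactorial !6 = [6!/e] (nearest integer).
6! = 720, and 720/e ≈ 264.87, so !6 = 265.

265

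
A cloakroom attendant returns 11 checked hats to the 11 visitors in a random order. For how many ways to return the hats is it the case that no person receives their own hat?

14684570

By inclusion-exclusion, !11 = Σ (-1)^k · 11!/k! for k=0..11
= 11! - 11!/1! + 11!/2! - 11!/3! + 11!/4! - 11!/5! + 11!/6! - 11!/7! + 11!/8! - 11!/9! + 11!/10! - 11!/11!
= 39916800 - 39916800 + 19958400 - 6652800 + 1663200 - 332640 + 55440 - 7920 + 990 - 110 + 11 - 1
= 14684570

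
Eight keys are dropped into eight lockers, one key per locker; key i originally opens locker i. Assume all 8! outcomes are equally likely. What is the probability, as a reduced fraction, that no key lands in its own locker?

2119/5760

Favorable outcomes: !8 = 14833.
Total outcomes: 8! = 40320.
Probability = 14833/40320 = 2119/5760.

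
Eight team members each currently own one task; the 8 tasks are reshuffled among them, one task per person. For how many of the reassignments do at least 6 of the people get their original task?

29

# with exactly i fixed is C(8,i)·!(8-i); sum over i=6..8:
  i=6: C(8,6)·!2 = 28·1 = 28
  i=7: C(8,7)·!1 = 8·0 = 0
  i=8: C(8,8)·!0 = 1·1 = 1
Total = 29.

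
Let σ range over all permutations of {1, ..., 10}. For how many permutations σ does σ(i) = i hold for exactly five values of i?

Choose which 5 of the 10 are fixed: C(10,5) = 252.
The remaining 5 must be deranged: !5 = 44.
Total: 252 × 44 = 11088.

11088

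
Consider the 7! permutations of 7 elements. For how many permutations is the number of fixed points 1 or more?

Sum C(7,i)·!(7-i) for i = 1..7:
  i=1: C(7,1)·!6 = 7·265 = 1855
  i=2: C(7,2)·!5 = 21·44 = 924
  i=3: C(7,3)·!4 = 35·9 = 315
  i=4: C(7,4)·!3 = 35·2 = 70
  i=5: C(7,5)·!2 = 21·1 = 21
  i=6: C(7,6)·!1 = 7·0 = 0
  i=7: C(7,7)·!0 = 1·1 = 1
Total = 3186.

3186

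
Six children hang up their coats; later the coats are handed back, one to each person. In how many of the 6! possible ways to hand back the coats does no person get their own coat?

The number of derangements of 6 is !6 = Σ_{k=0}^{6} (-1)^k·6!/k!
= 6! - 6!/1! + 6!/2! - 6!/3! + 6!/4! - 6!/5! + 6!/6!
= 720 - 720 + 360 - 120 + 30 - 6 + 1
= 265

265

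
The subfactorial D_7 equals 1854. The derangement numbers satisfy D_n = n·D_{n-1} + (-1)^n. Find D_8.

14833

D_8 = 8·1854 + 1 = 14833.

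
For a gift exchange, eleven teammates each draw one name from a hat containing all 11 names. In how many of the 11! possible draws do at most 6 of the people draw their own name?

39913444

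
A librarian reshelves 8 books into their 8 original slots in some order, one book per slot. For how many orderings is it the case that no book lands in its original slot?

By inclusion-exclusion, !8 = Σ (-1)^k · 8!/k! for k=0..8
= 8! - 8!/1! + 8!/2! - 8!/3! + 8!/4! - 8!/5! + 8!/6! - 8!/7! + 8!/8!
= 40320 - 40320 + 20160 - 6720 + 1680 - 336 + 56 - 8 + 1
= 14833

14833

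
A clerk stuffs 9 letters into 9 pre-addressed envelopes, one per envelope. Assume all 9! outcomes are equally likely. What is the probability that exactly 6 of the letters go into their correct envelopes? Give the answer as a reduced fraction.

1/2160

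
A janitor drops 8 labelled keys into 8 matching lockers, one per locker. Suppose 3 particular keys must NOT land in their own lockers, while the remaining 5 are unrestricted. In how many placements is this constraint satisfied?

Inclusion-exclusion on the 3 forbidden self-matches:
Σ_{j=0}^{3} (-1)^j C(3,j)(8-j)!
= C(3,0)·8! - C(3,1)·7! + C(3,2)·6! - C(3,3)·5!
= 40320 - 15120 + 2160 - 120
= 27240

27240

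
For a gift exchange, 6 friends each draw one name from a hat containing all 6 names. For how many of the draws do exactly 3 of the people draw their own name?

40

Choose which 3 of the 6 are fixed: C(6,3) = 20.
The other 3 form a derangement: !3 = 2.
Total: 20 × 2 = 40.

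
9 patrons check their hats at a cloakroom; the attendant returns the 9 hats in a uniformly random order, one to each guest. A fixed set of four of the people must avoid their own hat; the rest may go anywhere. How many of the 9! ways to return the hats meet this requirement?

Inclusion-exclusion on the 4 forbidden self-matches:
Σ_{j=0}^{4} (-1)^j C(4,j)(9-j)!
= C(4,0)·9! - C(4,1)·8! + C(4,2)·7! - C(4,3)·6! + C(4,4)·5!
= 362880 - 161280 + 30240 - 2880 + 120
= 229080

229080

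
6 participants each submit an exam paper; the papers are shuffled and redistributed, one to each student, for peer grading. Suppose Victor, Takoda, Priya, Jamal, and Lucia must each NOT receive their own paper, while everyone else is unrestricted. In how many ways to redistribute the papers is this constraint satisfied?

309

Let A_j be the event that the j-th constrained one is fixed. By inclusion-exclusion over the 5 events:
Σ_{j=0}^{5} (-1)^j C(5,j)(6-j)!
= C(5,0)·6! - C(5,1)·5! + C(5,2)·4! - C(5,3)·3! + C(5,4)·2! - C(5,5)·1!
= 720 - 600 + 240 - 60 + 10 - 1
= 309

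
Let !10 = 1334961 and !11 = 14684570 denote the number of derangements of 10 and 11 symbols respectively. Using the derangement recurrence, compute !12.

176214841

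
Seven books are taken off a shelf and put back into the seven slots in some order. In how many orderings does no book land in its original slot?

By inclusion-exclusion, !7 = Σ (-1)^k · 7!/k! for k=0..7
= 7! - 7!/1! + 7!/2! - 7!/3! + 7!/4! - 7!/5! + 7!/6! - 7!/7!
= 5040 - 5040 + 2520 - 840 + 210 - 42 + 7 - 1
= 1854

1854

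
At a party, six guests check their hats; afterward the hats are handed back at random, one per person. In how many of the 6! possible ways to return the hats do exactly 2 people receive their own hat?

Pick the 2 fixed positions: C(6,2) = 15 ways.
The other 4 form a derangement: !4 = 9.
Total: 15 × 9 = 135.

135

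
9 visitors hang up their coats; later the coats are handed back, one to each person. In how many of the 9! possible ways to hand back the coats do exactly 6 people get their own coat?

168

Choose which 6 of the 9 are fixed: C(9,6) = 84.
The other 3 form a derangement: !3 = 2.
Total: 84 × 2 = 168.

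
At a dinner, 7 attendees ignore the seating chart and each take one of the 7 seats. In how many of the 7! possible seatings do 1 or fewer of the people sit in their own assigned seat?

Sum C(7,i)·!(7-i) for i = 0..1:
  i=0: C(7,0)·!7 = 1·1854 = 1854
  i=1: C(7,1)·!6 = 7·265 = 1855
Total = 3709.

3709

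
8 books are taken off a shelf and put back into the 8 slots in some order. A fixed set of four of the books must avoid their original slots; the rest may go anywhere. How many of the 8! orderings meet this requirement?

Let A_j be the event that the j-th constrained one is fixed. By inclusion-exclusion over the 4 events:
Σ_{j=0}^{4} (-1)^j C(4,j)(8-j)!
= C(4,0)·8! - C(4,1)·7! + C(4,2)·6! - C(4,3)·5! + C(4,4)·4!
= 40320 - 20160 + 4320 - 480 + 24
= 24024

24024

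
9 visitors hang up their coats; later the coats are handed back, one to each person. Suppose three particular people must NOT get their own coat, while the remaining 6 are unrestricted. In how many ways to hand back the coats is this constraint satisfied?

Let A_j be the event that the j-th constrained one is fixed. By inclusion-exclusion over the 3 events:
Σ_{j=0}^{3} (-1)^j C(3,j)(9-j)!
= C(3,0)·9! - C(3,1)·8! + C(3,2)·7! - C(3,3)·6!
= 362880 - 120960 + 15120 - 720
= 256320

256320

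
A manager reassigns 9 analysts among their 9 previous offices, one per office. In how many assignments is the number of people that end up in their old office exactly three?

Pick the 3 fixed positions: C(9,3) = 84 ways.
The remaining 6 must be deranged: !6 = 265.
Total: 84 × 265 = 22260.

22260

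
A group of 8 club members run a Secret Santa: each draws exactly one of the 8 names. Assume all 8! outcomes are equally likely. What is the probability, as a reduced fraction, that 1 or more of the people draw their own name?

Favorable outcomes: Σ_{i≥1} C(8,i)·!(8-i) = 8·1854 + 28·265 + 56·44 + 70·9 + 56·2 + 28·1 + 8·0 + 1·1 = 25487.
Total outcomes: 8! = 40320.
Probability = 25487/40320 = 3641/5760.

3641/5760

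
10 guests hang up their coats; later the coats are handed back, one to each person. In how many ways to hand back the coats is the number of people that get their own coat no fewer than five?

13264

Sum C(10,i)·!(10-i) for i = 5..10:
  i=5: C(10,5)·!5 = 252·44 = 11088
  i=6: C(10,6)·!4 = 210·9 = 1890
  i=7: C(10,7)·!3 = 120·2 = 240
  i=8: C(10,8)·!2 = 45·1 = 45
  i=9: C(10,9)·!1 = 10·0 = 0
  i=10: C(10,10)·!0 = 1·1 = 1
Total = 13264.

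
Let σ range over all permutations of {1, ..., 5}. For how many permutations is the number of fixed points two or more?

Sum C(5,i)·!(5-i) for i = 2..5:
  i=2: C(5,2)·!3 = 10·2 = 20
  i=3: C(5,3)·!2 = 10·1 = 10
  i=4: C(5,4)·!1 = 5·0 = 0
  i=5: C(5,5)·!0 = 1·1 = 1
Total = 31.

31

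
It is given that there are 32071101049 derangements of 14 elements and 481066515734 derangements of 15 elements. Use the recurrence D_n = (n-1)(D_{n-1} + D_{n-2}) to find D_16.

7697064251745

D_16 = (16-1)·(D_15 + D_14) = 15·(481066515734 + 32071101049) = 15·513137616783 = 7697064251745.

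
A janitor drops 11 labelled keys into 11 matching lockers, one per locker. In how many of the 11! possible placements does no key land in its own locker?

14684570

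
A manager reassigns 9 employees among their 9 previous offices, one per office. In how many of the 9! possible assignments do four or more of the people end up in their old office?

6883

Sum C(9,i)·!(9-i) for i = 4..9:
  i=4: C(9,4)·!5 = 126·44 = 5544
  i=5: C(9,5)·!4 = 126·9 = 1134
  i=6: C(9,6)·!3 = 84·2 = 168
  i=7: C(9,7)·!2 = 36·1 = 36
  i=8: C(9,8)·!1 = 9·0 = 0
  i=9: C(9,9)·!0 = 1·1 = 1
Total = 6883.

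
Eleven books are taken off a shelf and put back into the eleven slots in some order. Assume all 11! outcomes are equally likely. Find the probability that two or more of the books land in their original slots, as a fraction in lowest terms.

10547659/39916800

Favorable outcomes: Σ_{i≥2} C(11,i)·!(11-i) = 55·133496 + 165·14833 + 330·1854 + 462·265 + 462·44 + 330·9 + 165·2 + 55·1 + 11·0 + 1·1 = 10547659.
Total outcomes: 11! = 39916800.
Probability = 10547659/39916800 = 10547659/39916800.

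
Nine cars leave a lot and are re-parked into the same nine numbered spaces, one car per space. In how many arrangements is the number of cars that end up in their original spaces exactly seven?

36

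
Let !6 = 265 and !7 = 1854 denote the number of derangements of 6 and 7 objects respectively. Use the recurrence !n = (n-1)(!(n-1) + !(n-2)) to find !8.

!8 = (8-1)·(!7 + !6) = 7·(1854 + 265) = 7·2119 = 14833.

14833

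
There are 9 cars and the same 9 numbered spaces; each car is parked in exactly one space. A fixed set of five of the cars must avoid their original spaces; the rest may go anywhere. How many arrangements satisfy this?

205056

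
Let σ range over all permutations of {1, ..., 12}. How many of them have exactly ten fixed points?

66

Pick the 10 fixed positions: C(12,10) = 66 ways.
The other 2 form a derangement: !2 = 1.
Total: 66 × 1 = 66.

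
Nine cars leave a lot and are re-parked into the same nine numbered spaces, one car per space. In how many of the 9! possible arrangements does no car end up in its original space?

133496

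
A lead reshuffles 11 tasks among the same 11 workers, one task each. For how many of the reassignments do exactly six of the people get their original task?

Choose which 6 of the 11 are fixed: C(11,6) = 462.
The remaining 5 must be deranged: !5 = 44.
Total: 462 × 44 = 20328.

20328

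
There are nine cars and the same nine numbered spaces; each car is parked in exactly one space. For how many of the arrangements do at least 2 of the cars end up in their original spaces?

Sum C(9,i)·!(9-i) for i = 2..9:
  i=2: C(9,2)·!7 = 36·1854 = 66744
  i=3: C(9,3)·!6 = 84·265 = 22260
  i=4: C(9,4)·!5 = 126·44 = 5544
  i=5: C(9,5)·!4 = 126·9 = 1134
  i=6: C(9,6)·!3 = 84·2 = 168
  i=7: C(9,7)·!2 = 36·1 = 36
  i=8: C(9,8)·!1 = 9·0 = 0
  i=9: C(9,9)·!0 = 1·1 = 1
Total = 95887.

95887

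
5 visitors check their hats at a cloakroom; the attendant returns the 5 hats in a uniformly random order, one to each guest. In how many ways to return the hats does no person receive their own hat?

44

Use !n = n·!(n-1) + (-1)^n.
!5 = 5·9 - 1 = 44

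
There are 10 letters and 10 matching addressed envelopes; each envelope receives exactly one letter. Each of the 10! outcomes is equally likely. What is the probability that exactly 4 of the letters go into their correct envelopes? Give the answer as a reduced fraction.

53/3456

Favorable outcomes: C(10,4)·!6 = 210·265 = 55650.
Total outcomes: 10! = 3628800.
Probability = 55650/3628800 = 53/3456.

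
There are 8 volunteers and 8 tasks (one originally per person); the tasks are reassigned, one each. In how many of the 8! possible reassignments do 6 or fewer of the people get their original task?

# with exactly i fixed is C(8,i)·!(8-i); sum over i=0..6:
  i=0: C(8,0)·!8 = 1·14833 = 14833
  i=1: C(8,1)·!7 = 8·1854 = 14832
  i=2: C(8,2)·!6 = 28·265 = 7420
  i=3: C(8,3)·!5 = 56·44 = 2464
  i=4: C(8,4)·!4 = 70·9 = 630
  i=5: C(8,5)·!3 = 56·2 = 112
  i=6: C(8,6)·!2 = 28·1 = 28
Total = 40319.

40319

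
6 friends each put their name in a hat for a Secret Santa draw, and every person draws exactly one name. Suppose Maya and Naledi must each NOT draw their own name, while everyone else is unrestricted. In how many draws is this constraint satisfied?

Let A_j be the event that the j-th constrained one is fixed. By inclusion-exclusion over the 2 events:
Σ_{j=0}^{2} (-1)^j C(2,j)(6-j)!
= C(2,0)·6! - C(2,1)·5! + C(2,2)·4!
= 720 - 240 + 24
= 504

504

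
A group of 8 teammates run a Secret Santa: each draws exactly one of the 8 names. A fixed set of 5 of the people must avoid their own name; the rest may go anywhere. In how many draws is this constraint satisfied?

21234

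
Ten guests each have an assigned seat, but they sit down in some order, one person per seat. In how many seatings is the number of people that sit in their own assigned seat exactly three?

222480

Pick the 3 fixed positions: C(10,3) = 120 ways.
The remaining 7 must be deranged: !7 = 1854.
Total: 120 × 1854 = 222480.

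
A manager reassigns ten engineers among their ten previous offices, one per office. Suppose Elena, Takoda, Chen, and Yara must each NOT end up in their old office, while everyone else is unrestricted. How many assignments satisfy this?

Inclusion-exclusion on the 4 forbidden self-matches:
Σ_{j=0}^{4} (-1)^j C(4,j)(10-j)!
= C(4,0)·10! - C(4,1)·9! + C(4,2)·8! - C(4,3)·7! + C(4,4)·6!
= 3628800 - 1451520 + 241920 - 20160 + 720
= 2399760

2399760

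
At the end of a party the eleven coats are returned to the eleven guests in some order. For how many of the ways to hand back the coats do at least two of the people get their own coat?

10547659

# with exactly i fixed is C(11,i)·!(11-i); sum over i=2..11:
  i=2: C(11,2)·!9 = 55·133496 = 7342280
  i=3: C(11,3)·!8 = 165·14833 = 2447445
  i=4: C(11,4)·!7 = 330·1854 = 611820
  i=5: C(11,5)·!6 = 462·265 = 122430
  i=6: C(11,6)·!5 = 462·44 = 20328
  i=7: C(11,7)·!4 = 330·9 = 2970
  i=8: C(11,8)·!3 = 165·2 = 330
  i=9: C(11,9)·!2 = 55·1 = 55
  i=10: C(11,10)·!1 = 11·0 = 0
  i=11: C(11,11)·!0 = 1·1 = 1
Total = 10547659.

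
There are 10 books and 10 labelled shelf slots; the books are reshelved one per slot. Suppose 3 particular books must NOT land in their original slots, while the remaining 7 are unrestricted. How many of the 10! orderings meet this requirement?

Let A_j be the event that the j-th constrained one is fixed. By inclusion-exclusion over the 3 events:
Σ_{j=0}^{3} (-1)^j C(3,j)(10-j)!
= C(3,0)·10! - C(3,1)·9! + C(3,2)·8! - C(3,3)·7!
= 3628800 - 1088640 + 120960 - 5040
= 2656080

2656080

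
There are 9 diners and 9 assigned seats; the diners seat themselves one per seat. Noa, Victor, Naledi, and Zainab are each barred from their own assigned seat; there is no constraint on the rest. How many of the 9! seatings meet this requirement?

229080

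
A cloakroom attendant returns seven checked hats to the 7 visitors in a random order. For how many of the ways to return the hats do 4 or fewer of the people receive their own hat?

# with exactly i fixed is C(7,i)·!(7-i); sum over i=0..4:
  i=0: C(7,0)·!7 = 1·1854 = 1854
  i=1: C(7,1)·!6 = 7·265 = 1855
  i=2: C(7,2)·!5 = 21·44 = 924
  i=3: C(7,3)·!4 = 35·9 = 315
  i=4: C(7,4)·!3 = 35·2 = 70
Total = 5018.

5018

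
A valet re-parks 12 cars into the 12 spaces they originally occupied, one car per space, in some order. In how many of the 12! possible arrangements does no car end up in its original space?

!12 = 12! · Σ_{k=0}^{12} (-1)^k/k!
= 12! - 12!/1! + 12!/2! - 12!/3! + 12!/4! - 12!/5! + 12!/6! - 12!/7! + 12!/8! - 12!/9! + 12!/10! - 12!/11! + 12!/12!
= 479001600 - 479001600 + 239500800 - 79833600 + 19958400 - 3991680 + 665280 - 95040 + 11880 - 1320 + 132 - 12 + 1
= 176214841

176214841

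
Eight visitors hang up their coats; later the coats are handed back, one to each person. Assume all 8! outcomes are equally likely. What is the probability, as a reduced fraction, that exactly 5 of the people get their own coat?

1/360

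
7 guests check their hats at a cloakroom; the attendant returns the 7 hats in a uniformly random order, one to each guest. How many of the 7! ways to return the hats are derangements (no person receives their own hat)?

1854

!7 = 7! · Σ_{k=0}^{7} (-1)^k/k!
= 7! - 7!/1! + 7!/2! - 7!/3! + 7!/4! - 7!/5! + 7!/6! - 7!/7!
= 5040 - 5040 + 2520 - 840 + 210 - 42 + 7 - 1
= 1854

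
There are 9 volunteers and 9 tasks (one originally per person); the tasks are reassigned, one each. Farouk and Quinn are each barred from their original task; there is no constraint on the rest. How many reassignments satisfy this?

287280

Let A_j be the event that the j-th constrained one is fixed. By inclusion-exclusion over the 2 events:
Σ_{j=0}^{2} (-1)^j C(2,j)(9-j)!
= C(2,0)·9! - C(2,1)·8! + C(2,2)·7!
= 362880 - 80640 + 5040
= 287280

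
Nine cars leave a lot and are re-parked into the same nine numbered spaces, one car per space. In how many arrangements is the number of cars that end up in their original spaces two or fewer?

333737

Sum C(9,i)·!(9-i) for i = 0..2:
  i=0: C(9,0)·!9 = 1·133496 = 133496
  i=1: C(9,1)·!8 = 9·14833 = 133497
  i=2: C(9,2)·!7 = 36·1854 = 66744
Total = 333737.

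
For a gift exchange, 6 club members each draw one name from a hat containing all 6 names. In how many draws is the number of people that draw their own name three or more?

56

# with exactly i fixed is C(6,i)·!(6-i); sum over i=3..6:
  i=3: C(6,3)·!3 = 20·2 = 40
  i=4: C(6,4)·!2 = 15·1 = 15
  i=5: C(6,5)·!1 = 6·0 = 0
  i=6: C(6,6)·!0 = 1·1 = 1
Total = 56.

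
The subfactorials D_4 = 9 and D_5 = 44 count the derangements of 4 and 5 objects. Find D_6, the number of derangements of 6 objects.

D_6 = (6-1)·(D_5 + D_4) = 5·(44 + 9) = 5·53 = 265.

265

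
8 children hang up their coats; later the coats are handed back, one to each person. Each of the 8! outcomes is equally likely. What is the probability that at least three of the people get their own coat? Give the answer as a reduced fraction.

Favorable outcomes: Σ_{i≥3} C(8,i)·!(8-i) = 56·44 + 70·9 + 56·2 + 28·1 + 8·0 + 1·1 = 3235.
Total outcomes: 8! = 40320.
Probability = 3235/40320 = 647/8064.

647/8064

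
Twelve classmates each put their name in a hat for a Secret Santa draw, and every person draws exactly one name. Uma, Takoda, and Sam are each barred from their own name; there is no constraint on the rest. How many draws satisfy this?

Inclusion-exclusion on the 3 forbidden self-matches:
Σ_{j=0}^{3} (-1)^j C(3,j)(12-j)!
= C(3,0)·12! - C(3,1)·11! + C(3,2)·10! - C(3,3)·9!
= 479001600 - 119750400 + 10886400 - 362880
= 369774720

369774720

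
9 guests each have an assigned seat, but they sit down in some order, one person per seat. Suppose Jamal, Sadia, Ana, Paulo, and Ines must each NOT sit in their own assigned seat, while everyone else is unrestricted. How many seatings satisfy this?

Let A_j be the event that the j-th constrained one is fixed. By inclusion-exclusion over the 5 events:
Σ_{j=0}^{5} (-1)^j C(5,j)(9-j)!
= C(5,0)·9! - C(5,1)·8! + C(5,2)·7! - C(5,3)·6! + C(5,4)·5! - C(5,5)·4!
= 362880 - 201600 + 50400 - 7200 + 600 - 24
= 205056

205056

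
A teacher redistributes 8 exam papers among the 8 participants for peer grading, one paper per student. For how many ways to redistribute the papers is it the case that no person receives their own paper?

14833

By inclusion-exclusion, !8 = Σ (-1)^k · 8!/k! for k=0..8
= 8! - 8!/1! + 8!/2! - 8!/3! + 8!/4! - 8!/5! + 8!/6! - 8!/7! + 8!/8!
= 40320 - 40320 + 20160 - 6720 + 1680 - 336 + 56 - 8 + 1
= 14833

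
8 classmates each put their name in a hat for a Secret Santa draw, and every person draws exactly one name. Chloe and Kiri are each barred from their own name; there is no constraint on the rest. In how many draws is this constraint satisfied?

30960

Inclusion-exclusion on the 2 forbidden self-matches:
Σ_{j=0}^{2} (-1)^j C(2,j)(8-j)!
= C(2,0)·8! - C(2,1)·7! + C(2,2)·6!
= 40320 - 10080 + 720
= 30960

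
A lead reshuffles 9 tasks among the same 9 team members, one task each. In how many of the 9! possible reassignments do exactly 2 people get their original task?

66744

Pick the 2 fixed positions: C(9,2) = 36 ways.
The remaining 7 must be deranged: !7 = 1854.
Total: 36 × 1854 = 66744.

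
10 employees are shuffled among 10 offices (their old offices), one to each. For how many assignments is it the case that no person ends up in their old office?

1334961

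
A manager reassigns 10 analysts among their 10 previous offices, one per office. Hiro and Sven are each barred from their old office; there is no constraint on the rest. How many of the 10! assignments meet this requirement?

Inclusion-exclusion on the 2 forbidden self-matches:
Σ_{j=0}^{2} (-1)^j C(2,j)(10-j)!
= C(2,0)·10! - C(2,1)·9! + C(2,2)·8!
= 3628800 - 725760 + 40320
= 2943360

2943360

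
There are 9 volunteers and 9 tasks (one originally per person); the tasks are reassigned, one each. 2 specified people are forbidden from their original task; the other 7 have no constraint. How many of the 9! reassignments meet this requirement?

287280

Let A_j be the event that the j-th constrained one is fixed. By inclusion-exclusion over the 2 events:
Σ_{j=0}^{2} (-1)^j C(2,j)(9-j)!
= C(2,0)·9! - C(2,1)·8! + C(2,2)·7!
= 362880 - 80640 + 5040
= 287280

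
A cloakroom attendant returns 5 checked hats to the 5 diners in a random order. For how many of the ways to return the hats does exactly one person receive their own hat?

Pick the single fixed position: C(5,1) = 5 ways.
The other 4 form a derangement: !4 = 9.
Total: 5 × 9 = 45.

45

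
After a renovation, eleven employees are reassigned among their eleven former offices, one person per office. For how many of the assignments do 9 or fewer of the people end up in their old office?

# with exactly i fixed is C(11,i)·!(11-i); sum over i=0..9:
  i=0: C(11,0)·!11 = 1·14684570 = 14684570
  i=1: C(11,1)·!10 = 11·1334961 = 14684571
  i=2: C(11,2)·!9 = 55·133496 = 7342280
  i=3: C(11,3)·!8 = 165·14833 = 2447445
  i=4: C(11,4)·!7 = 330·1854 = 611820
  i=5: C(11,5)·!6 = 462·265 = 122430
  i=6: C(11,6)·!5 = 462·44 = 20328
  i=7: C(11,7)·!4 = 330·9 = 2970
  i=8: C(11,8)·!3 = 165·2 = 330
  i=9: C(11,9)·!2 = 55·1 = 55
Total = 39916799.

39916799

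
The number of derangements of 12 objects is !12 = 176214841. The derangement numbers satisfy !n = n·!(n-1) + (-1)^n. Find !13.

!13 = 13·176214841 - 1 = 2290792932.

2290792932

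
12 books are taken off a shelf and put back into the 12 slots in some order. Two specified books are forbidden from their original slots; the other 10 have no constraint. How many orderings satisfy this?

402796800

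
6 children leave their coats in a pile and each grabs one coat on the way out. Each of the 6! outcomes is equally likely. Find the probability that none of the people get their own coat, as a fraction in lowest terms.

53/144

Favorable outcomes: !6 = 265.
Total outcomes: 6! = 720.
Probability = 265/720 = 53/144.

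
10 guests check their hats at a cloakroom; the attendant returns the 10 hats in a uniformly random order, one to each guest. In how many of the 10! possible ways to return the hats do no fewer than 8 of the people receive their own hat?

46

# with exactly i fixed is C(10,i)·!(10-i); sum over i=8..10:
  i=8: C(10,8)·!2 = 45·1 = 45
  i=9: C(10,9)·!1 = 10·0 = 0
  i=10: C(10,10)·!0 = 1·1 = 1
Total = 46.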